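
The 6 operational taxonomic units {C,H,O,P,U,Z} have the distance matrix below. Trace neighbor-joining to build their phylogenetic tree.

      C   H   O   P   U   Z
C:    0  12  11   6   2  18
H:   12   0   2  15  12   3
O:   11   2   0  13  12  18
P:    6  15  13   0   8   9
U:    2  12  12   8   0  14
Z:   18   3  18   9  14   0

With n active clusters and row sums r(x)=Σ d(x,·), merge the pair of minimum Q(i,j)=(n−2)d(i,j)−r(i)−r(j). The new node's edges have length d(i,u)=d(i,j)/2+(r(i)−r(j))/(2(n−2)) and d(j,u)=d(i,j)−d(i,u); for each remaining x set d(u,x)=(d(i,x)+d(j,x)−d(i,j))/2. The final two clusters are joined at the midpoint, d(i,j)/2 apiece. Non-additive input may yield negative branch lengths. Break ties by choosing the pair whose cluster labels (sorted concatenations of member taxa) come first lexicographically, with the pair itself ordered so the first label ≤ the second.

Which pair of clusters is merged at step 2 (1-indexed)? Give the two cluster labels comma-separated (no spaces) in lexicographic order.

step 1: merge (H,Z) at d=3, Q=-94; branch lengths H→-3/4, Z→15/4; new cluster HZ
  updated: d(C,HZ)=27/2, d(HZ,O)=17/2, d(HZ,P)=21/2, d(HZ,U)=23/2
step 2: merge (HZ,O) at d=17/2, Q=-63; branch lengths HZ→25/6, O→13/3; new cluster HOZ
  updated: d(C,HOZ)=8, d(HOZ,P)=15/2, d(HOZ,U)=15/2
step 3: merge (C,U) at d=2, Q=-59/2; branch lengths C→5/8, U→11/8; new cluster CU
  updated: d(CU,HOZ)=27/4, d(CU,P)=6
step 4: merge (CU,HOZ) at d=27/4, Q=-81/4; branch lengths CU→21/8, HOZ→33/8; new cluster CHOUZ
  updated: d(CHOUZ,P)=27/8
step 5: merge (CHOUZ,P) at d=27/8; branch lengths CHOUZ→27/16, P→27/16; new cluster CHOPUZ
final tree: (((C:5/8,U:11/8):21/8,((H:-3/4,Z:15/4):25/6,O:13/3):33/8):27/16,P:27/16)
total length: 189/8

HZ,O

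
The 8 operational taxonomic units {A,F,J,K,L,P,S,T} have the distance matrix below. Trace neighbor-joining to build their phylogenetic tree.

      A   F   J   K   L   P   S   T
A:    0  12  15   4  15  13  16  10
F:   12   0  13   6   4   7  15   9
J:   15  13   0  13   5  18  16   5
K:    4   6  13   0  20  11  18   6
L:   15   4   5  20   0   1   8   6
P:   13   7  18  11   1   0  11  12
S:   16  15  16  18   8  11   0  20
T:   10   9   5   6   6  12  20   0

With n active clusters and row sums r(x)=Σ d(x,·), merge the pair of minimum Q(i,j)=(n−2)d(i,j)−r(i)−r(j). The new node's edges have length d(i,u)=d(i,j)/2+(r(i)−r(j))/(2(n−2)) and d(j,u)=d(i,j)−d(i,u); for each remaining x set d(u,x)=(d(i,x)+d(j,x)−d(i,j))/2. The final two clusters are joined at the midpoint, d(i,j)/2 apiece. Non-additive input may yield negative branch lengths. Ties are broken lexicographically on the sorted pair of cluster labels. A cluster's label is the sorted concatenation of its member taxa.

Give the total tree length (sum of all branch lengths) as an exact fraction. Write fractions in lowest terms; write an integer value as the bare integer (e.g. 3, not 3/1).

263/8

step 1: merge (A,K) at d=4, Q=-139; branch lengths A→31/12, K→17/12; new cluster AK
  updated: d(AK,F)=7, d(AK,J)=12, d(AK,L)=31/2, d(AK,P)=10, d(AK,S)=15, d(AK,T)=6
step 2: merge (J,T) at d=5, Q=-102; branch lengths J→18/5, T→7/5; new cluster JT
  updated: d(AK,JT)=13/2, d(F,JT)=17/2, d(JT,L)=3, d(JT,P)=25/2, d(JT,S)=31/2
step 3: merge (AK,JT) at d=13/2, Q=-74; branch lengths AK→17/4, JT→9/4; new cluster AJKT
  updated: d(AJKT,F)=9/2, d(AJKT,L)=6, d(AJKT,P)=8, d(AJKT,S)=12
step 4: merge (AJKT,F) at d=9/2, Q=-95/2; branch lengths AJKT→9/4, F→9/4; new cluster AFJKT
  updated: d(AFJKT,L)=11/4, d(AFJKT,P)=21/4, d(AFJKT,S)=45/4
step 5: merge (AFJKT,S) at d=45/4, Q=-27; branch lengths AFJKT→23/8, S→67/8; new cluster AFJKST
  updated: d(AFJKST,L)=-1/4, d(AFJKST,P)=5/2
step 6: merge (AFJKST,L) at d=-1/4, Q=-13/4; branch lengths AFJKST→5/8, L→-7/8; new cluster AFJKLST
  updated: d(AFJKLST,P)=15/8
step 7: merge (AFJKLST,P) at d=15/8; branch lengths AFJKLST→15/16, P→15/16; new cluster AFJKLPST
final tree: ((((((A:31/12,K:17/12):17/4,(J:18/5,T:7/5):9/4):9/4,F:9/4):23/8,S:67/8):5/8,L:-7/8):15/16,P:15/16)
total length: 263/8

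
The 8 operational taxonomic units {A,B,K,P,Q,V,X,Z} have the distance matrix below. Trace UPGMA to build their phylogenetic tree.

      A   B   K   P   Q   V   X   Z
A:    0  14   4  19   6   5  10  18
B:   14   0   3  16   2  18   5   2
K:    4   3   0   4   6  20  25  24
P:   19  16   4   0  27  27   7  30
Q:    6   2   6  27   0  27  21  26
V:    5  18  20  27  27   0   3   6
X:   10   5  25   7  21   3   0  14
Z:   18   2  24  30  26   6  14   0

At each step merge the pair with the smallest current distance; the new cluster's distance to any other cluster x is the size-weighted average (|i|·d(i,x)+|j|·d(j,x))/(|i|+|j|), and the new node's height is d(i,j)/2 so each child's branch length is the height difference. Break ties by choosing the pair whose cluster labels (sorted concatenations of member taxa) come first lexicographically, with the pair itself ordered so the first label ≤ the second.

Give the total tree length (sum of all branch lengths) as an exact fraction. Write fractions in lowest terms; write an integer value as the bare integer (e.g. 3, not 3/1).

step 1: merge (B,Q) at d=2; branch lengths B→1, Q→1; new cluster BQ
  updated: d(A,BQ)=10, d(BQ,K)=9/2, d(BQ,P)=43/2, d(BQ,V)=45/2, d(BQ,X)=13, d(BQ,Z)=14
step 2: merge (V,X) at d=3; branch lengths V→3/2, X→3/2; new cluster VX
  updated: d(A,VX)=15/2, d(BQ,VX)=71/4, d(K,VX)=45/2, d(P,VX)=17, d(VX,Z)=10
step 3: merge (A,K) at d=4; branch lengths A→2, K→2; new cluster AK
  updated: d(AK,BQ)=29/4, d(AK,P)=23/2, d(AK,VX)=15, d(AK,Z)=21
step 4: merge (AK,BQ) at d=29/4; branch lengths AK→13/8, BQ→21/8; new cluster ABKQ
  updated: d(ABKQ,P)=33/2, d(ABKQ,VX)=131/8, d(ABKQ,Z)=35/2
step 5: merge (VX,Z) at d=10; branch lengths VX→7/2, Z→5; new cluster VXZ
  updated: d(ABKQ,VXZ)=67/4, d(P,VXZ)=64/3
step 6: merge (ABKQ,P) at d=33/2; branch lengths ABKQ→37/8, P→33/4; new cluster ABKPQ
  updated: d(ABKPQ,VXZ)=53/3
step 7: merge (ABKPQ,VXZ) at d=53/3; branch lengths ABKPQ→7/12, VXZ→23/6; new cluster ABKPQVXZ
final tree: ((((A:2,K:2):13/8,(B:1,Q:1):21/8):37/8,P:33/4):7/12,((V:3/2,X:3/2):7/2,Z:5):23/6)
total length: 937/24

937/24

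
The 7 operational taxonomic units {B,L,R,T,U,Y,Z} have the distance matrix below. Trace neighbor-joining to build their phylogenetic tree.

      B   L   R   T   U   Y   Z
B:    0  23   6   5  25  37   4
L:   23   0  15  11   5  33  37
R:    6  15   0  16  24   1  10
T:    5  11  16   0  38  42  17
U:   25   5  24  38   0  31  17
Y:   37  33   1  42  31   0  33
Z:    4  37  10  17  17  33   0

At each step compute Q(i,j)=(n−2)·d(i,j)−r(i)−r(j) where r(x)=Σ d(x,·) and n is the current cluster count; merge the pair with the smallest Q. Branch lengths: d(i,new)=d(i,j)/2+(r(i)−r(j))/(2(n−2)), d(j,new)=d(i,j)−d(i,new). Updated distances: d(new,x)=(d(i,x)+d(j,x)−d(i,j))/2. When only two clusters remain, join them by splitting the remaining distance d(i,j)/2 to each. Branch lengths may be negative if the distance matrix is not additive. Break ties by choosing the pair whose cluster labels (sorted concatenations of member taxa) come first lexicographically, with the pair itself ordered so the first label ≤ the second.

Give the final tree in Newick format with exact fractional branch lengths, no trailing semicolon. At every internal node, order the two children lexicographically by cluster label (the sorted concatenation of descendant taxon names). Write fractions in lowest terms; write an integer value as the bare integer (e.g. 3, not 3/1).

iteration 1: select R,Y (d=1, Q=-244); attach at lengths (-10, 11); label the merged cluster RY
  updated: d(B,RY)=21, d(L,RY)=47/2, d(RY,T)=57/2, d(RY,U)=27, d(RY,Z)=21
iteration 2: select L,U (d=5, Q=-383/2); attach at lengths (15/16, 65/16); label the merged cluster LU
  updated: d(B,LU)=43/2, d(LU,RY)=91/4, d(LU,T)=22, d(LU,Z)=49/2
iteration 3: select LU,RY (d=91/4, Q=-463/4); attach at lengths (263/24, 283/24); label the merged cluster LRUY
  updated: d(B,LRUY)=79/8, d(LRUY,T)=111/8, d(LRUY,Z)=91/8
iteration 4: select B,T (d=5, Q=-179/4); attach at lengths (-7/4, 27/4); label the merged cluster BT
  updated: d(BT,LRUY)=75/8, d(BT,Z)=8
iteration 5: select BT,LRUY (d=75/8, Q=-115/4); attach at lengths (3, 51/8); label the merged cluster BLRTUY
  updated: d(BLRTUY,Z)=5
iteration 6: select BLRTUY,Z (d=5); attach at lengths (5/2, 5/2); label the merged cluster BLRTUYZ
final tree: (((B:-7/4,T:27/4):3,((L:15/16,U:65/16):263/24,(R:-10,Y:11):283/24):51/8):5/2,Z:5/2)
total length: 385/8

(((B:-7/4,T:27/4):3,((L:15/16,U:65/16):263/24,(R:-10,Y:11):283/24):51/8):5/2,Z:5/2)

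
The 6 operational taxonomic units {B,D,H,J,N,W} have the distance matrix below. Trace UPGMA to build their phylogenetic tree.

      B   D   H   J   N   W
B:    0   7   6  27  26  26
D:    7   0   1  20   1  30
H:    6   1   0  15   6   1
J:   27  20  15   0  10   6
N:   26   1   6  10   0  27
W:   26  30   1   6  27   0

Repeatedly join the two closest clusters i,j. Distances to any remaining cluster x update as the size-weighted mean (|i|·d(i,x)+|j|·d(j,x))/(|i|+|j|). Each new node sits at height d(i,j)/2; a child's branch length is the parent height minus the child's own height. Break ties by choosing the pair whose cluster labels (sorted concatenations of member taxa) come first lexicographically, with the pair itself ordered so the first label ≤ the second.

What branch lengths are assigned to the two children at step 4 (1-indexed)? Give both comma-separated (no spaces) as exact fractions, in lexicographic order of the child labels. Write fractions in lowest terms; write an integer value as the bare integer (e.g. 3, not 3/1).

iteration 1: select D,H (d=1); attach at lengths (1/2, 1/2); label the merged cluster DH
  updated: d(B,DH)=13/2, d(DH,J)=35/2, d(DH,N)=7/2, d(DH,W)=31/2
iteration 2: select DH,N (d=7/2); attach at lengths (5/4, 7/4); label the merged cluster DHN
  updated: d(B,DHN)=13, d(DHN,J)=15, d(DHN,W)=58/3
iteration 3: select J,W (d=6); attach at lengths (3, 3); label the merged cluster JW
  updated: d(B,JW)=53/2, d(DHN,JW)=103/6
iteration 4: select B,DHN (d=13); attach at lengths (13/2, 19/4); label the merged cluster BDHN
  updated: d(BDHN,JW)=39/2
iteration 5: select BDHN,JW (d=39/2); attach at lengths (13/4, 27/4); label the merged cluster BDHJNW
final tree: ((B:13/2,((D:1/2,H:1/2):5/4,N:7/4):19/4):13/4,(J:3,W:3):27/4)
total length: 125/4

13/2,19/4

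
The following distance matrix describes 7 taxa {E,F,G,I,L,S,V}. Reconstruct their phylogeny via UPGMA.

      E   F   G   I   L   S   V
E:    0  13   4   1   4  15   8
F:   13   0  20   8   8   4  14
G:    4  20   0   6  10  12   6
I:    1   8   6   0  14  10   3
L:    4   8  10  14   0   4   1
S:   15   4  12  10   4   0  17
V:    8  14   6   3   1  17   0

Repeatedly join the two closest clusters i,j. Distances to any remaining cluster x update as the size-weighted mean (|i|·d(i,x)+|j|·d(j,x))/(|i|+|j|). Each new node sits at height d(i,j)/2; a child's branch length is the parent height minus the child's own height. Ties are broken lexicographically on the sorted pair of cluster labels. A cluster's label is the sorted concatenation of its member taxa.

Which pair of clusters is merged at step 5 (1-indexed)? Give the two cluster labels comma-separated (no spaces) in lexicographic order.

EGI,LV

step 1: merge (E,I) at d=1; branch lengths E→1/2, I→1/2; new cluster EI
  updated: d(EI,F)=21/2, d(EI,G)=5, d(EI,L)=9, d(EI,S)=25/2, d(EI,V)=11/2
step 2: merge (L,V) at d=1; branch lengths L→1/2, V→1/2; new cluster LV
  updated: d(EI,LV)=29/4, d(F,LV)=11, d(G,LV)=8, d(LV,S)=21/2
step 3: merge (F,S) at d=4; branch lengths F→2, S→2; new cluster FS
  updated: d(EI,FS)=23/2, d(FS,G)=16, d(FS,LV)=43/4
step 4: merge (EI,G) at d=5; branch lengths EI→2, G→5/2; new cluster EGI
  updated: d(EGI,FS)=13, d(EGI,LV)=15/2
step 5: merge (EGI,LV) at d=15/2; branch lengths EGI→5/4, LV→13/4; new cluster EGILV
  updated: d(EGILV,FS)=121/10
step 6: merge (EGILV,FS) at d=121/10; branch lengths EGILV→23/10, FS→81/20; new cluster EFGILSV
final tree: ((((E:1/2,I:1/2):2,G:5/2):5/4,(L:1/2,V:1/2):13/4):23/10,(F:2,S:2):81/20)
total length: 427/20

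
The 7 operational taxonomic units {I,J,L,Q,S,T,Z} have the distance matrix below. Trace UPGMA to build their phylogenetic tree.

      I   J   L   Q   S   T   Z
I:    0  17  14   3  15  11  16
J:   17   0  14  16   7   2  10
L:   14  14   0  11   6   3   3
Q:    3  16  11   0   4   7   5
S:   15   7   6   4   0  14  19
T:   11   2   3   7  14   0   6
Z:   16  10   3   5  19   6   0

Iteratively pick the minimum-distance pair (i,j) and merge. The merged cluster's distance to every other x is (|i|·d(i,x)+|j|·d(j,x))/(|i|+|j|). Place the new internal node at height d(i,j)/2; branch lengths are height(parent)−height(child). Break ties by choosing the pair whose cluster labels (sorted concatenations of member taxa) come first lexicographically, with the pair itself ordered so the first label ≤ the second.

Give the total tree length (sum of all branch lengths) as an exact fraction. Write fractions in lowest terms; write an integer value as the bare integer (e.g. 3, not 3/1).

1. join J+T (d=2) ⇒ JT; edges |J|=1, |T|=1
  updated: d(I,JT)=14, d(JT,L)=17/2, d(JT,Q)=23/2, d(JT,S)=21/2, d(JT,Z)=8
2. join I+Q (d=3) ⇒ IQ; edges |I|=3/2, |Q|=3/2
  updated: d(IQ,JT)=51/4, d(IQ,L)=25/2, d(IQ,S)=19/2, d(IQ,Z)=21/2
3. join L+Z (d=3) ⇒ LZ; edges |L|=3/2, |Z|=3/2
  updated: d(IQ,LZ)=23/2, d(JT,LZ)=33/4, d(LZ,S)=25/2
4. join JT+LZ (d=33/4) ⇒ JLTZ; edges |JT|=25/8, |LZ|=21/8
  updated: d(IQ,JLTZ)=97/8, d(JLTZ,S)=23/2
5. join IQ+S (d=19/2) ⇒ IQS; edges |IQ|=13/4, |S|=19/4
  updated: d(IQS,JLTZ)=143/12
6. join IQS+JLTZ (d=143/12) ⇒ IJLQSTZ; edges |IQS|=29/24, |JLTZ|=11/6
final tree: (((I:3/2,Q:3/2):13/4,S:19/4):29/24,((J:1,T:1):25/8,(L:3/2,Z:3/2):21/8):11/6)
total length: 595/24

595/24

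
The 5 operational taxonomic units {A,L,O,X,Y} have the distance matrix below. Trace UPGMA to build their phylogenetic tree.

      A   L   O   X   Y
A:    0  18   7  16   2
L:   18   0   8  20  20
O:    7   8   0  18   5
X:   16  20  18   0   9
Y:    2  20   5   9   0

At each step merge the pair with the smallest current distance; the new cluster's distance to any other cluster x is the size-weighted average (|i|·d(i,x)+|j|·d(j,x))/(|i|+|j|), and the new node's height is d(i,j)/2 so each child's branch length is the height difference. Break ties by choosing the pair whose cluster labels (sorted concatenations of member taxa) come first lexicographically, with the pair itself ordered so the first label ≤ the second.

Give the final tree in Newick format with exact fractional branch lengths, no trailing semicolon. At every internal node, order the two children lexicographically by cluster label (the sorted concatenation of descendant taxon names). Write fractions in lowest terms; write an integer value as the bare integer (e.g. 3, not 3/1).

iteration 1: select A,Y (d=2); attach at lengths (1, 1); label the merged cluster AY
  updated: d(AY,L)=19, d(AY,O)=6, d(AY,X)=25/2
iteration 2: select AY,O (d=6); attach at lengths (2, 3); label the merged cluster AOY
  updated: d(AOY,L)=46/3, d(AOY,X)=43/3
iteration 3: select AOY,X (d=43/3); attach at lengths (25/6, 43/6); label the merged cluster AOXY
  updated: d(AOXY,L)=33/2
iteration 4: select AOXY,L (d=33/2); attach at lengths (13/12, 33/4); label the merged cluster ALOXY
final tree: ((((A:1,Y:1):2,O:3):25/6,X:43/6):13/12,L:33/4)
total length: 83/3

((((A:1,Y:1):2,O:3):25/6,X:43/6):13/12,L:33/4)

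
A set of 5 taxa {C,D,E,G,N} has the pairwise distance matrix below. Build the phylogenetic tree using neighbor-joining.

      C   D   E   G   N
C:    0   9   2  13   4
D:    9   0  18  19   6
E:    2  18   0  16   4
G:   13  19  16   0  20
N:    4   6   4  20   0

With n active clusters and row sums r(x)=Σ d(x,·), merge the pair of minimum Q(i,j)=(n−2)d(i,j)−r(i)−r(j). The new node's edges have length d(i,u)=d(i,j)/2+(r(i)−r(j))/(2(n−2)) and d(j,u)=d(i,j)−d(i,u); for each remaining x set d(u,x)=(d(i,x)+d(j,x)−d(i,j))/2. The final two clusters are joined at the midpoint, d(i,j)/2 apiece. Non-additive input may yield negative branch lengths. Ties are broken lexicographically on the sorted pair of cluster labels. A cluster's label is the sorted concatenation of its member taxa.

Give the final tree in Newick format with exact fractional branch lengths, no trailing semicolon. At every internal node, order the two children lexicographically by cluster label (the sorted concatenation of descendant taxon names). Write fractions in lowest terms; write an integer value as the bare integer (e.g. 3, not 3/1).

(((C:-7/8,E:23/8):7/8,(D:6,N:0):31/8):101/16,G:101/16)

iteration 1: select D,N (d=6, Q=-68); attach at lengths (6, 0); label the merged cluster DN
  updated: d(C,DN)=7/2, d(DN,E)=8, d(DN,G)=33/2
iteration 2: select C,E (d=2, Q=-81/2); attach at lengths (-7/8, 23/8); label the merged cluster CE
  updated: d(CE,DN)=19/4, d(CE,G)=27/2
iteration 3: select CE,DN (d=19/4, Q=-139/4); attach at lengths (7/8, 31/8); label the merged cluster CDEN
  updated: d(CDEN,G)=101/8
iteration 4: select CDEN,G (d=101/8); attach at lengths (101/16, 101/16); label the merged cluster CDEGN
final tree: (((C:-7/8,E:23/8):7/8,(D:6,N:0):31/8):101/16,G:101/16)
total length: 203/8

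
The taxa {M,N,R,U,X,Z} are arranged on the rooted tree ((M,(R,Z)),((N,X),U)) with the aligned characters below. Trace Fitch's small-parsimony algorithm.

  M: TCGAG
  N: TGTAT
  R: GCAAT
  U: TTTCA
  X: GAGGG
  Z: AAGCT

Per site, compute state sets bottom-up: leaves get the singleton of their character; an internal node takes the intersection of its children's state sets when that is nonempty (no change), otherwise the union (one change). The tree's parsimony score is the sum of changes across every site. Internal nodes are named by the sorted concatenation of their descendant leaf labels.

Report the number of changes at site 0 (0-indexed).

site 0, node RZ: R={G} ∪ Z={A} → {A,G} (+1)
site 0, node MRZ: M={T} ∪ RZ={A,G} → {A,G,T} (+1)
site 0, node NX: N={T} ∪ X={G} → {G,T} (+1)
site 0, node NUX: NX={G,T} ∩ U={T} → {T} (+0)
site 0, node MNRUXZ: MRZ={A,G,T} ∩ NUX={T} → {T} (+0)
site 1, node RZ: R={C} ∪ Z={A} → {A,C} (+1)
site 1, node MRZ: M={C} ∩ RZ={A,C} → {C} (+0)
site 1, node NX: N={G} ∪ X={A} → {A,G} (+1)
site 1, node NUX: NX={A,G} ∪ U={T} → {A,G,T} (+1)
site 1, node MNRUXZ: MRZ={C} ∪ NUX={A,G,T} → {A,C,G,T} (+1)
site 2, node RZ: R={A} ∪ Z={G} → {A,G} (+1)
site 2, node MRZ: M={G} ∩ RZ={A,G} → {G} (+0)
site 2, node NX: N={T} ∪ X={G} → {G,T} (+1)
site 2, node NUX: NX={G,T} ∩ U={T} → {T} (+0)
site 2, node MNRUXZ: MRZ={G} ∪ NUX={T} → {G,T} (+1)
site 3, node RZ: R={A} ∪ Z={C} → {A,C} (+1)
site 3, node MRZ: M={A} ∩ RZ={A,C} → {A} (+0)
site 3, node NX: N={A} ∪ X={G} → {A,G} (+1)
site 3, node NUX: NX={A,G} ∪ U={C} → {A,C,G} (+1)
site 3, node MNRUXZ: MRZ={A} ∩ NUX={A,C,G} → {A} (+0)
site 4, node RZ: R={T} ∩ Z={T} → {T} (+0)
site 4, node MRZ: M={G} ∪ RZ={T} → {G,T} (+1)
site 4, node NX: N={T} ∪ X={G} → {G,T} (+1)
site 4, node NUX: NX={G,T} ∪ U={A} → {A,G,T} (+1)
site 4, node MNRUXZ: MRZ={G,T} ∩ NUX={A,G,T} → {G,T} (+0)
per-site changes: [3, 4, 3, 3, 3]; total = 16

3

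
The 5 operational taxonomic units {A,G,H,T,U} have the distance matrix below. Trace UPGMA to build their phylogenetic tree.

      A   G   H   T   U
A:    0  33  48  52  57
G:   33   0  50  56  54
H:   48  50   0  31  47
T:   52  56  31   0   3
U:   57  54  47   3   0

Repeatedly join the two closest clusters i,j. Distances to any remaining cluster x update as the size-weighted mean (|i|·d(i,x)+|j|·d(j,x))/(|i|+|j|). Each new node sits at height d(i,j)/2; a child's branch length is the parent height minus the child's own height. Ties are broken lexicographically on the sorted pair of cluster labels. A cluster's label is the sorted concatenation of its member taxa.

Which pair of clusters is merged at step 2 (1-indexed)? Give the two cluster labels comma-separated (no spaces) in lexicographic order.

1. join T+U (d=3) ⇒ TU; edges |T|=3/2, |U|=3/2
  updated: d(A,TU)=109/2, d(G,TU)=55, d(H,TU)=39
2. join A+G (d=33) ⇒ AG; edges |A|=33/2, |G|=33/2
  updated: d(AG,H)=49, d(AG,TU)=219/4
3. join H+TU (d=39) ⇒ HTU; edges |H|=39/2, |TU|=18
  updated: d(AG,HTU)=317/6
4. join AG+HTU (d=317/6) ⇒ AGHTU; edges |AG|=119/12, |HTU|=83/12
final tree: ((A:33/2,G:33/2):119/12,(H:39/2,(T:3/2,U:3/2):18):83/12)
total length: 271/3

A,G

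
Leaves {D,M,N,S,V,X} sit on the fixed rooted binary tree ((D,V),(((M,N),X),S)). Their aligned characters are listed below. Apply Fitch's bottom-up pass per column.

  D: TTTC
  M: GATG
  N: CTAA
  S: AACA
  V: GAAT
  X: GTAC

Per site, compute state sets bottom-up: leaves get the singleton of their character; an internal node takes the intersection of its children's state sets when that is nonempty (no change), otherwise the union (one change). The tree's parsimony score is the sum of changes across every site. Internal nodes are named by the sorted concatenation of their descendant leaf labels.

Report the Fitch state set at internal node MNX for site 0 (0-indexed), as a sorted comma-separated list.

site 0, node DV: D={T} ∪ V={G} → {G,T} (+1)
site 0, node MN: M={G} ∪ N={C} → {C,G} (+1)
site 0, node MNX: MN={C,G} ∩ X={G} → {G} (+0)
site 0, node MNSX: MNX={G} ∪ S={A} → {A,G} (+1)
site 0, node DMNSVX: DV={G,T} ∩ MNSX={A,G} → {G} (+0)
site 1, node DV: D={T} ∪ V={A} → {A,T} (+1)
site 1, node MN: M={A} ∪ N={T} → {A,T} (+1)
site 1, node MNX: MN={A,T} ∩ X={T} → {T} (+0)
site 1, node MNSX: MNX={T} ∪ S={A} → {A,T} (+1)
site 1, node DMNSVX: DV={A,T} ∩ MNSX={A,T} → {A,T} (+0)
site 2, node DV: D={T} ∪ V={A} → {A,T} (+1)
site 2, node MN: M={T} ∪ N={A} → {A,T} (+1)
site 2, node MNX: MN={A,T} ∩ X={A} → {A} (+0)
site 2, node MNSX: MNX={A} ∪ S={C} → {A,C} (+1)
site 2, node DMNSVX: DV={A,T} ∩ MNSX={A,C} → {A} (+0)
site 3, node DV: D={C} ∪ V={T} → {C,T} (+1)
site 3, node MN: M={G} ∪ N={A} → {A,G} (+1)
site 3, node MNX: MN={A,G} ∪ X={C} → {A,C,G} (+1)
site 3, node MNSX: MNX={A,C,G} ∩ S={A} → {A} (+0)
site 3, node DMNSVX: DV={C,T} ∪ MNSX={A} → {A,C,T} (+1)
per-site changes: [3, 3, 3, 4]; total = 13

G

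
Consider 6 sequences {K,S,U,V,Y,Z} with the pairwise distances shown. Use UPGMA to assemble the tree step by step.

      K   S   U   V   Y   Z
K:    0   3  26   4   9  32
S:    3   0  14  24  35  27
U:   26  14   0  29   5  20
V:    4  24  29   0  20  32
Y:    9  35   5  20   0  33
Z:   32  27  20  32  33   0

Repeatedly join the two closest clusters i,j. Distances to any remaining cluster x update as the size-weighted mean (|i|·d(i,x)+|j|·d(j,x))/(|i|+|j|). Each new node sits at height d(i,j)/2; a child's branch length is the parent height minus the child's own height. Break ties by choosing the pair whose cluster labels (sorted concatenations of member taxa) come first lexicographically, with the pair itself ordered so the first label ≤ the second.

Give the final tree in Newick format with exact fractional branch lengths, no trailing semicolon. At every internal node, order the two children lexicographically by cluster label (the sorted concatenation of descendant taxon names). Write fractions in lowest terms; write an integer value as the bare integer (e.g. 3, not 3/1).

((((K:3/2,S:3/2):11/2,V:7):49/12,(U:5/2,Y:5/2):103/12):199/60,Z:72/5)

1. join K+S (d=3) ⇒ KS; edges |K|=3/2, |S|=3/2
  updated: d(KS,U)=20, d(KS,V)=14, d(KS,Y)=22, d(KS,Z)=59/2
2. join U+Y (d=5) ⇒ UY; edges |U|=5/2, |Y|=5/2
  updated: d(KS,UY)=21, d(UY,V)=49/2, d(UY,Z)=53/2
3. join KS+V (d=14) ⇒ KSV; edges |KS|=11/2, |V|=7
  updated: d(KSV,UY)=133/6, d(KSV,Z)=91/3
4. join KSV+UY (d=133/6) ⇒ KSUVY; edges |KSV|=49/12, |UY|=103/12
  updated: d(KSUVY,Z)=144/5
5. join KSUVY+Z (d=144/5) ⇒ KSUVYZ; edges |KSUVY|=199/60, |Z|=72/5
final tree: ((((K:3/2,S:3/2):11/2,V:7):49/12,(U:5/2,Y:5/2):103/12):199/60,Z:72/5)
total length: 3053/60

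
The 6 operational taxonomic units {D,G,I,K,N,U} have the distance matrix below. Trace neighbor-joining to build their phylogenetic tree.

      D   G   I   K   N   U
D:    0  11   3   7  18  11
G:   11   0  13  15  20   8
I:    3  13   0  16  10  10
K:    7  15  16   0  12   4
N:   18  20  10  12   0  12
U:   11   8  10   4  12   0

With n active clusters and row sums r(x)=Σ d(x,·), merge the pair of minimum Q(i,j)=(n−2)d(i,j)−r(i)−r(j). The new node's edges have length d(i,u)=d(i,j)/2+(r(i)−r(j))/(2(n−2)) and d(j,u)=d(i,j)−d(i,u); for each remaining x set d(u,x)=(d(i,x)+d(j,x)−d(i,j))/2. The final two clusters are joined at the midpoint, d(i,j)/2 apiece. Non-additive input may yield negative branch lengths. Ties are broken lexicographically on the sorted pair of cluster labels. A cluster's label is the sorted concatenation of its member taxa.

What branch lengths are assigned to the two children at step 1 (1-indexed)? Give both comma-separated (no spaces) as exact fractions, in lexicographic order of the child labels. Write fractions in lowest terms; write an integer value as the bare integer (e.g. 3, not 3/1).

iteration 1: select D,I (d=3, Q=-90); attach at lengths (5/4, 7/4); label the merged cluster DI
  updated: d(DI,G)=21/2, d(DI,K)=10, d(DI,N)=25/2, d(DI,U)=9
iteration 2: select DI,G (d=21/2, Q=-64); attach at lengths (10/3, 43/6); label the merged cluster DGI
  updated: d(DGI,K)=29/4, d(DGI,N)=11, d(DGI,U)=13/4
iteration 3: select DGI,N (d=11, Q=-69/2); attach at lengths (17/8, 71/8); label the merged cluster DGIN
  updated: d(DGIN,K)=33/8, d(DGIN,U)=17/8
iteration 4: select DGIN,K (d=33/8, Q=-41/4); attach at lengths (9/8, 3); label the merged cluster DGIKN
  updated: d(DGIKN,U)=1
iteration 5: select DGIKN,U (d=1); attach at lengths (1/2, 1/2); label the merged cluster DGIKNU
final tree: (((((D:5/4,I:7/4):10/3,G:43/6):17/8,N:71/8):9/8,K:3):1/2,U:1/2)
total length: 237/8

5/4,7/4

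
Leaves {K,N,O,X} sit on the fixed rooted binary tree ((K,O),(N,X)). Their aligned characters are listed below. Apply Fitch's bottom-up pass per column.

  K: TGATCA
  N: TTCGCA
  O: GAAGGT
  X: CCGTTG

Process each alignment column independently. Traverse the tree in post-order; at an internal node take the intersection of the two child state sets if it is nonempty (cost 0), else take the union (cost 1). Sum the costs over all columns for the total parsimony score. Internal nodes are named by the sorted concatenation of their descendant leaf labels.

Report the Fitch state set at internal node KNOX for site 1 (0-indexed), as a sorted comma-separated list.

[col 0] KO: children K:{T}, O:{G} ∪→ {G,T}; cost 1
[col 0] NX: children N:{T}, X:{C} ∪→ {C,T}; cost 1
[col 0] KNOX: children KO:{G,T}, NX:{C,T} ∩→ {T}; cost 0
[col 1] KO: children K:{G}, O:{A} ∪→ {A,G}; cost 1
[col 1] NX: children N:{T}, X:{C} ∪→ {C,T}; cost 1
[col 1] KNOX: children KO:{A,G}, NX:{C,T} ∪→ {A,C,G,T}; cost 1
[col 2] KO: children K:{A}, O:{A} ∩→ {A}; cost 0
[col 2] NX: children N:{C}, X:{G} ∪→ {C,G}; cost 1
[col 2] KNOX: children KO:{A}, NX:{C,G} ∪→ {A,C,G}; cost 1
[col 3] KO: children K:{T}, O:{G} ∪→ {G,T}; cost 1
[col 3] NX: children N:{G}, X:{T} ∪→ {G,T}; cost 1
[col 3] KNOX: children KO:{G,T}, NX:{G,T} ∩→ {G,T}; cost 0
[col 4] KO: children K:{C}, O:{G} ∪→ {C,G}; cost 1
[col 4] NX: children N:{C}, X:{T} ∪→ {C,T}; cost 1
[col 4] KNOX: children KO:{C,G}, NX:{C,T} ∩→ {C}; cost 0
[col 5] KO: children K:{A}, O:{T} ∪→ {A,T}; cost 1
[col 5] NX: children N:{A}, X:{G} ∪→ {A,G}; cost 1
[col 5] KNOX: children KO:{A,T}, NX:{A,G} ∩→ {A}; cost 0
per-site changes: [2, 3, 2, 2, 2, 2]; total = 13

A,C,G,T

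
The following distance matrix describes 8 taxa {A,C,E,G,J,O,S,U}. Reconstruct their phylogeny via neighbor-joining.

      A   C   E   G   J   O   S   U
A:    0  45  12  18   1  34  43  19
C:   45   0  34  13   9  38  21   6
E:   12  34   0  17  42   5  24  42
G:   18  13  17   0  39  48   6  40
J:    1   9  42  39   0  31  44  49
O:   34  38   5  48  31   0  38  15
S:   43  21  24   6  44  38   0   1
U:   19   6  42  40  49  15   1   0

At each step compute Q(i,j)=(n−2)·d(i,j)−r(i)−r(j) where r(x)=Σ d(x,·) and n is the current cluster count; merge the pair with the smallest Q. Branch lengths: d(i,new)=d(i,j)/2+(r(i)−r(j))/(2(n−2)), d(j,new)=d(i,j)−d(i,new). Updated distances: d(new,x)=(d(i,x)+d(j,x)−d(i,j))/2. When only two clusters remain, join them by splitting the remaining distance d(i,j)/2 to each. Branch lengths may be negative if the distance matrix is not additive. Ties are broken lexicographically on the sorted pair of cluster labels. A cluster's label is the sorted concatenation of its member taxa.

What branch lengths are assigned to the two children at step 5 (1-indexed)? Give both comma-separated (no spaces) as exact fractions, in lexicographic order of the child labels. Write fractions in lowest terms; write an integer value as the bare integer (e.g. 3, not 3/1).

125/16,125/16

1. join A+J (d=1, Q=-381) ⇒ AJ; edges |A|=-37/12, |J|=49/12
  updated: d(AJ,C)=53/2, d(AJ,E)=53/2, d(AJ,G)=28, d(AJ,O)=32, d(AJ,S)=43, d(AJ,U)=67/2
2. join E+O (d=5, Q=-599/2) ⇒ EO; edges |E|=-1/4, |O|=21/4
  updated: d(AJ,EO)=107/4, d(C,EO)=67/2, d(EO,G)=30, d(EO,S)=57/2, d(EO,U)=26
3. join S+U (d=1, Q=-202) ⇒ SU; edges |S|=-3/8, |U|=11/8
  updated: d(AJ,SU)=151/4, d(C,SU)=13, d(EO,SU)=107/4, d(G,SU)=45/2
4. join AJ+EO (d=107/4, Q=-623/4) ⇒ AEJO; edges |AJ|=329/24, |EO|=313/24
  updated: d(AEJO,C)=133/8, d(AEJO,G)=125/8, d(AEJO,SU)=151/8
5. join AEJO+G (d=125/8, Q=-71) ⇒ AEGJO; edges |AEJO|=125/16, |G|=125/16
  updated: d(AEGJO,C)=7, d(AEGJO,SU)=103/8
6. join AEGJO+C (d=7, Q=-263/8) ⇒ ACEGJO; edges |AEGJO|=55/16, |C|=57/16
  updated: d(ACEGJO,SU)=151/16
7. join ACEGJO+SU (d=151/16) ⇒ ACEGJOSU; edges |ACEGJO|=151/32, |SU|=151/32
final tree: (((((A:-37/12,J:49/12):329/24,(E:-1/4,O:21/4):313/24):125/16,G:125/16):55/16,C:57/16):151/32,(S:-3/8,U:11/8):151/32)
total length: 1053/16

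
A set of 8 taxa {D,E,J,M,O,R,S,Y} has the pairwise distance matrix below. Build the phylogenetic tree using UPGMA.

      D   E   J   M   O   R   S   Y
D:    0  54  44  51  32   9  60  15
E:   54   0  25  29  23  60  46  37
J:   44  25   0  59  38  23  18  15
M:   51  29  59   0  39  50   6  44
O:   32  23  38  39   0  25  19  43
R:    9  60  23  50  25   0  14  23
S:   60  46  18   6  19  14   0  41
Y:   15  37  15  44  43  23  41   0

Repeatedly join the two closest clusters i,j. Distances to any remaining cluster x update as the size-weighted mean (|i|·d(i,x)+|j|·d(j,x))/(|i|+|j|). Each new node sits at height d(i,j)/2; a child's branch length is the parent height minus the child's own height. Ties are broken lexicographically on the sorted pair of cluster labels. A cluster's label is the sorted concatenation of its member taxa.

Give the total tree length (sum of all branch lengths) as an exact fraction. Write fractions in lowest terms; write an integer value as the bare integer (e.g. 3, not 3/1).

step 1: merge (M,S) at d=6; branch lengths M→3, S→3; new cluster MS
  updated: d(D,MS)=111/2, d(E,MS)=75/2, d(J,MS)=77/2, d(MS,O)=29, d(MS,R)=32, d(MS,Y)=85/2
step 2: merge (D,R) at d=9; branch lengths D→9/2, R→9/2; new cluster DR
  updated: d(DR,E)=57, d(DR,J)=67/2, d(DR,MS)=175/4, d(DR,O)=57/2, d(DR,Y)=19
step 3: merge (J,Y) at d=15; branch lengths J→15/2, Y→15/2; new cluster JY
  updated: d(DR,JY)=105/4, d(E,JY)=31, d(JY,MS)=81/2, d(JY,O)=81/2
step 4: merge (E,O) at d=23; branch lengths E→23/2, O→23/2; new cluster EO
  updated: d(DR,EO)=171/4, d(EO,JY)=143/4, d(EO,MS)=133/4
step 5: merge (DR,JY) at d=105/4; branch lengths DR→69/8, JY→45/8; new cluster DJRY
  updated: d(DJRY,EO)=157/4, d(DJRY,MS)=337/8
step 6: merge (EO,MS) at d=133/4; branch lengths EO→41/8, MS→109/8; new cluster EMOS
  updated: d(DJRY,EMOS)=651/16
step 7: merge (DJRY,EMOS) at d=651/16; branch lengths DJRY→231/32, EMOS→119/32; new cluster DEJMORSY
final tree: (((D:9/2,R:9/2):69/8,(J:15/2,Y:15/2):45/8):231/32,((E:23/2,O:23/2):41/8,(M:3,S:3):109/8):119/32)
total length: 1551/16

1551/16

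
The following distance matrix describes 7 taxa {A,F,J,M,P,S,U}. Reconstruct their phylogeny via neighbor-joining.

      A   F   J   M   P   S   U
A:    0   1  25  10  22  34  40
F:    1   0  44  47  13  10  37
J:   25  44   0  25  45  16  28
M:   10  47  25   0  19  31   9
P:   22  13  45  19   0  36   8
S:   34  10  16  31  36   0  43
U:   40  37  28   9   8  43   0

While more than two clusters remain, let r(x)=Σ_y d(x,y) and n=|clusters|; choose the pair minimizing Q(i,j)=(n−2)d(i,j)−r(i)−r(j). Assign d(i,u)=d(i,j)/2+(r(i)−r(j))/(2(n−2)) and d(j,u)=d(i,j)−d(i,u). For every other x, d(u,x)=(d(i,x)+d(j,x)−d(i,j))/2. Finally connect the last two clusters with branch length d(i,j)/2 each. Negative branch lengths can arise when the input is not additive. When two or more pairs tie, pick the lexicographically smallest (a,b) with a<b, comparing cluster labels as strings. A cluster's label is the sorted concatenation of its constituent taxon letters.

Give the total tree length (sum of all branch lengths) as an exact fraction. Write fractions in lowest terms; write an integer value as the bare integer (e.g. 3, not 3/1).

257/4

step 1: merge (A,F) at d=1, Q=-279; branch lengths A→-3/2, F→5/2; new cluster AF
  updated: d(AF,J)=34, d(AF,M)=28, d(AF,P)=17, d(AF,S)=43/2, d(AF,U)=38
step 2: merge (J,S) at d=16, Q=-463/2; branch lengths J→129/16, S→127/16; new cluster JS
  updated: d(AF,JS)=79/4, d(JS,M)=20, d(JS,P)=65/2, d(JS,U)=55/2
step 3: merge (AF,JS) at d=79/4, Q=-573/4; branch lengths AF→83/8, JS→75/8; new cluster AFJS
  updated: d(AFJS,M)=113/8, d(AFJS,P)=119/8, d(AFJS,U)=183/8
step 4: merge (AFJS,M) at d=113/8, Q=-263/4; branch lengths AFJS→19/2, M→37/8; new cluster AFJMS
  updated: d(AFJMS,P)=79/8, d(AFJMS,U)=71/8
step 5: merge (AFJMS,P) at d=79/8, Q=-107/4; branch lengths AFJMS→43/8, P→9/2; new cluster AFJMPS
  updated: d(AFJMPS,U)=7/2
step 6: merge (AFJMPS,U) at d=7/2; branch lengths AFJMPS→7/4, U→7/4; new cluster AFJMPSU
final tree: (((((A:-3/2,F:5/2):83/8,(J:129/16,S:127/16):75/8):19/2,M:37/8):43/8,P:9/2):7/4,U:7/4)
total length: 257/4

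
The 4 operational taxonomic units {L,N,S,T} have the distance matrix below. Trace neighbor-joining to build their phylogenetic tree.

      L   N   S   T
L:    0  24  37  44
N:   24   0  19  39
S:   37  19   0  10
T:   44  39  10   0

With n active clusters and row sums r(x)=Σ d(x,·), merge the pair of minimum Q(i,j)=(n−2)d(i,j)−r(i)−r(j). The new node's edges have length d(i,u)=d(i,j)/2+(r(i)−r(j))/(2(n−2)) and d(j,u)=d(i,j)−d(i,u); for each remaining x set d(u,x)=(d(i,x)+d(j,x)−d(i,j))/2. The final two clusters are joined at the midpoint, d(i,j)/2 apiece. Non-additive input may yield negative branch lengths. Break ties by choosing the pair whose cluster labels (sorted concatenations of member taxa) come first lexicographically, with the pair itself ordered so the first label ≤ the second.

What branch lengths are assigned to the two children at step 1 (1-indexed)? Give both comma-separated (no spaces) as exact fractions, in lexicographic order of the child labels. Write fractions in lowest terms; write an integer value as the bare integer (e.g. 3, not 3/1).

iteration 1: select L,N (d=24, Q=-139); attach at lengths (71/4, 25/4); label the merged cluster LN
  updated: d(LN,S)=16, d(LN,T)=59/2
iteration 2: select LN,S (d=16, Q=-111/2); attach at lengths (71/4, -7/4); label the merged cluster LNS
  updated: d(LNS,T)=47/4
iteration 3: select LNS,T (d=47/4); attach at lengths (47/8, 47/8); label the merged cluster LNST
final tree: (((L:71/4,N:25/4):71/4,S:-7/4):47/8,T:47/8)
total length: 207/4

71/4,25/4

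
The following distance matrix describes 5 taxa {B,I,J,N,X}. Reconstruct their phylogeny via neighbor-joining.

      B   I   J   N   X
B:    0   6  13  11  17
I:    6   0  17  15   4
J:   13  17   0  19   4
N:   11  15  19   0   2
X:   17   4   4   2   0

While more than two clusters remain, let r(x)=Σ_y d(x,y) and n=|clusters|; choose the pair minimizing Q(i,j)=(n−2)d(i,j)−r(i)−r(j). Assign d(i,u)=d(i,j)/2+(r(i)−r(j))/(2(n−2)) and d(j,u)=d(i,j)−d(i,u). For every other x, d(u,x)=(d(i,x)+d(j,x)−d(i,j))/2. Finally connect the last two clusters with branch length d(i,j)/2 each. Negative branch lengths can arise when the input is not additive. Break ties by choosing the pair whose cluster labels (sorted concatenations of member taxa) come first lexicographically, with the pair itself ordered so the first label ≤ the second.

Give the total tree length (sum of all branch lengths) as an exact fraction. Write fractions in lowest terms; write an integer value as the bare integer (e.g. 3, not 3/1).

185/8

step 1: merge (B,I) at d=6, Q=-71; branch lengths B→23/6, I→13/6; new cluster BI
  updated: d(BI,J)=12, d(BI,N)=10, d(BI,X)=15/2
step 2: merge (BI,J) at d=12, Q=-81/2; branch lengths BI→37/8, J→59/8; new cluster BIJ
  updated: d(BIJ,N)=17/2, d(BIJ,X)=-1/4
step 3: merge (BIJ,N) at d=17/2, Q=-41/4; branch lengths BIJ→25/8, N→43/8; new cluster BIJN
  updated: d(BIJN,X)=-27/8
step 4: merge (BIJN,X) at d=-27/8; branch lengths BIJN→-27/16, X→-27/16; new cluster BIJNX
final tree: ((((B:23/6,I:13/6):37/8,J:59/8):25/8,N:43/8):-27/16,X:-27/16)
total length: 185/8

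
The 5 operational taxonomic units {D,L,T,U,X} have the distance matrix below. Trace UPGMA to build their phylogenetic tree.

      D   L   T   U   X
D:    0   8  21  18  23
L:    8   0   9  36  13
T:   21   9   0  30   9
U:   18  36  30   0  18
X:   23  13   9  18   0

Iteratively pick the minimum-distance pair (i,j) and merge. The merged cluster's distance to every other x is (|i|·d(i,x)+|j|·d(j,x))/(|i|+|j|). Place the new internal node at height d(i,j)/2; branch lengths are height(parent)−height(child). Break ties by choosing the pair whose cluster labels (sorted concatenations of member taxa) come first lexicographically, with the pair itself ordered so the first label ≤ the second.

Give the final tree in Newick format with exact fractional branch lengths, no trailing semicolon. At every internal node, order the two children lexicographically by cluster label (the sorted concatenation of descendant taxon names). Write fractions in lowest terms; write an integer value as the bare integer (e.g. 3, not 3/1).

step 1: merge (D,L) at d=8; branch lengths D→4, L→4; new cluster DL
  updated: d(DL,T)=15, d(DL,U)=27, d(DL,X)=18
step 2: merge (T,X) at d=9; branch lengths T→9/2, X→9/2; new cluster TX
  updated: d(DL,TX)=33/2, d(TX,U)=24
step 3: merge (DL,TX) at d=33/2; branch lengths DL→17/4, TX→15/4; new cluster DLTX
  updated: d(DLTX,U)=51/2
step 4: merge (DLTX,U) at d=51/2; branch lengths DLTX→9/2, U→51/4; new cluster DLTUX
final tree: (((D:4,L:4):17/4,(T:9/2,X:9/2):15/4):9/2,U:51/4)
total length: 169/4

(((D:4,L:4):17/4,(T:9/2,X:9/2):15/4):9/2,U:51/4)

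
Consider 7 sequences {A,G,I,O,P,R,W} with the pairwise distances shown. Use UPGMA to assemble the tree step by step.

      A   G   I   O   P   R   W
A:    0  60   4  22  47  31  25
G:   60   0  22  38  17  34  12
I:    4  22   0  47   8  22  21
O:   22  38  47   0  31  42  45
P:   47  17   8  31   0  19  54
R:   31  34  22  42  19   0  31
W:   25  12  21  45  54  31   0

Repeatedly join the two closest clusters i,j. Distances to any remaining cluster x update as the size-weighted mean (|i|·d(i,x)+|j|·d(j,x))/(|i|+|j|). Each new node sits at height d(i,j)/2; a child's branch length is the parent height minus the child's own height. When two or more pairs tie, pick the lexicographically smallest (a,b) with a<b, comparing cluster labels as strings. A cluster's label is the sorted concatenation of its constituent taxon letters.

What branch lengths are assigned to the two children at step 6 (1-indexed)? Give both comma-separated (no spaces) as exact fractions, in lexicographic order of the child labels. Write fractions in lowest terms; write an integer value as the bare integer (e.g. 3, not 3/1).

step 1: merge (A,I) at d=4; branch lengths A→2, I→2; new cluster AI
  updated: d(AI,G)=41, d(AI,O)=69/2, d(AI,P)=55/2, d(AI,R)=53/2, d(AI,W)=23
step 2: merge (G,W) at d=12; branch lengths G→6, W→6; new cluster GW
  updated: d(AI,GW)=32, d(GW,O)=83/2, d(GW,P)=71/2, d(GW,R)=65/2
step 3: merge (P,R) at d=19; branch lengths P→19/2, R→19/2; new cluster PR
  updated: d(AI,PR)=27, d(GW,PR)=34, d(O,PR)=73/2
step 4: merge (AI,PR) at d=27; branch lengths AI→23/2, PR→4; new cluster AIPR
  updated: d(AIPR,GW)=33, d(AIPR,O)=71/2
step 5: merge (AIPR,GW) at d=33; branch lengths AIPR→3, GW→21/2; new cluster AGIPRW
  updated: d(AGIPRW,O)=75/2
step 6: merge (AGIPRW,O) at d=75/2; branch lengths AGIPRW→9/4, O→75/4; new cluster AGIOPRW
final tree: ((((A:2,I:2):23/2,(P:19/2,R:19/2):4):3,(G:6,W:6):21/2):9/4,O:75/4)
total length: 85

9/4,75/4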